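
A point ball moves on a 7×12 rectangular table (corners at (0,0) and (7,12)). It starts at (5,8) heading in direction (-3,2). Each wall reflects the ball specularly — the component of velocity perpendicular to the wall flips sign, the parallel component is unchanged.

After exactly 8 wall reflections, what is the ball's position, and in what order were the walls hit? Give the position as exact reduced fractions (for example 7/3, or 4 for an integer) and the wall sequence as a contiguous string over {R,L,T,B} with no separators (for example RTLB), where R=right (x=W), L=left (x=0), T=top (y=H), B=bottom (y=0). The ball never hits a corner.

1. t=5/3 → L at (0,34/3); v=(3,2)
2. t=1/3 → T at (1,12); v=(3,-2)
3. t=2 → R at (7,8); v=(-3,-2)
4. t=7/3 → L at (0,10/3); v=(3,-2)
5. t=5/3 → B at (5,0); v=(3,2)
6. t=2/3 → R at (7,4/3); v=(-3,2)
7. t=7/3 → L at (0,6); v=(3,2)
8. t=7/3 → R at (7,32/3); v=(-3,2)

Final position: (7,32/3)
Wall sequence: LTRLBRLR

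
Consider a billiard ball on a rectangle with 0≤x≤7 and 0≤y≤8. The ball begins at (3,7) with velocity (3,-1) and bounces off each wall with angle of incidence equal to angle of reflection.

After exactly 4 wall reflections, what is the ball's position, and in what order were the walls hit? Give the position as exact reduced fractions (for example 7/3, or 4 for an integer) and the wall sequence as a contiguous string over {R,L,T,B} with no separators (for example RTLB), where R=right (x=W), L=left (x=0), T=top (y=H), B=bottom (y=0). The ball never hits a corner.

Final position: (4,0)
Wall sequence: RLRB

1. t=4/3 → R at (7,17/3); v=(-3,-1)
2. t=7/3 → L at (0,10/3); v=(3,-1)
3. t=7/3 → R at (7,1); v=(-3,-1)
4. t=1 → B at (4,0); v=(-3,1)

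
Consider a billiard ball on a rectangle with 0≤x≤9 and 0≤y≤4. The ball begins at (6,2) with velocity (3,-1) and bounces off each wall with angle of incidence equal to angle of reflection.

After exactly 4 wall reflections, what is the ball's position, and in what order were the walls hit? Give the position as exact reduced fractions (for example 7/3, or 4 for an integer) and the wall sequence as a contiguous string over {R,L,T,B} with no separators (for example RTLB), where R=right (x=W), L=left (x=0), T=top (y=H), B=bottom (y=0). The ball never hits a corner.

Final position: (6,4)
Wall sequence: RBLT

1. t=1 → R at (9,1); v=(-3,-1)
2. t=1 → B at (6,0); v=(-3,1)
3. t=2 → L at (0,2); v=(3,1)
4. t=2 → T at (6,4); v=(3,-1)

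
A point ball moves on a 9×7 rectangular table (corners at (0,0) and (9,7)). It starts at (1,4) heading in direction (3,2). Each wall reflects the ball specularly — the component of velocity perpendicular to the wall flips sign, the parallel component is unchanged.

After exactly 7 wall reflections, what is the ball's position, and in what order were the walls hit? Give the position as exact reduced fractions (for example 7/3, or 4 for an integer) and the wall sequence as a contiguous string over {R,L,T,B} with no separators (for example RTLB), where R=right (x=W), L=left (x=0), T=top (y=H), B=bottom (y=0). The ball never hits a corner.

1. t=3/2 → T at (11/2,7); v=(3,-2)
2. t=7/6 → R at (9,14/3); v=(-3,-2)
3. t=7/3 → B at (2,0); v=(-3,2)
4. t=2/3 → L at (0,4/3); v=(3,2)
5. t=17/6 → T at (17/2,7); v=(3,-2)
6. t=1/6 → R at (9,20/3); v=(-3,-2)
7. t=3 → L at (0,2/3); v=(3,-2)

Final position: (0,2/3)
Wall sequence: TRBLTRL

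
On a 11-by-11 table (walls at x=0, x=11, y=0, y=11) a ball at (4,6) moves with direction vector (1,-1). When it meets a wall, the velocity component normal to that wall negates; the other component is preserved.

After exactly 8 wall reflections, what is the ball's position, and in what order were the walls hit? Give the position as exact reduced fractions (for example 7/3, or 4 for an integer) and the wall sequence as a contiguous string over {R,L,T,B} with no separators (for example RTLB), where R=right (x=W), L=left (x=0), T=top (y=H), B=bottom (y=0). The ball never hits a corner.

1. t=6 → B at (10,0); v=(1,1)
2. t=1 → R at (11,1); v=(-1,1)
3. t=10 → T at (1,11); v=(-1,-1)
4. t=1 → L at (0,10); v=(1,-1)
5. t=10 → B at (10,0); v=(1,1)
6. t=1 → R at (11,1); v=(-1,1)
7. t=10 → T at (1,11); v=(-1,-1)
8. t=1 → L at (0,10); v=(1,-1)

Final position: (0,10)
Wall sequence: BRTLBRTL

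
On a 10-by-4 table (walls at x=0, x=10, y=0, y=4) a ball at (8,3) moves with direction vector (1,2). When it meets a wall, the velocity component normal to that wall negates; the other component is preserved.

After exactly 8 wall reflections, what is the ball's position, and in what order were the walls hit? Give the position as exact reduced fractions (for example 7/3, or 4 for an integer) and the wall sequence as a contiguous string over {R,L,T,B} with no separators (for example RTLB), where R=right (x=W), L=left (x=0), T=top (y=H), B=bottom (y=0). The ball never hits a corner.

Final position: (0,3)
Wall sequence: TRBTBTBL

1. t=1/2 → T at (17/2,4); v=(1,-2)
2. t=3/2 → R at (10,1); v=(-1,-2)
3. t=1/2 → B at (19/2,0); v=(-1,2)
4. t=2 → T at (15/2,4); v=(-1,-2)
5. t=2 → B at (11/2,0); v=(-1,2)
6. t=2 → T at (7/2,4); v=(-1,-2)
7. t=2 → B at (3/2,0); v=(-1,2)
8. t=3/2 → L at (0,3); v=(1,2)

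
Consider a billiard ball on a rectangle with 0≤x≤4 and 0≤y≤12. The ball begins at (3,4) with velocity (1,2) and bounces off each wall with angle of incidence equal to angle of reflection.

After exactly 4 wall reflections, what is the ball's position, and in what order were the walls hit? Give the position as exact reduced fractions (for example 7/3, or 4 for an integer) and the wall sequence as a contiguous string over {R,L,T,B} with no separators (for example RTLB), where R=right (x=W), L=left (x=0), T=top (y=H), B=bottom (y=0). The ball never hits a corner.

Final position: (4,2)
Wall sequence: RTLR

1. t=1 → R at (4,6); v=(-1,2)
2. t=3 → T at (1,12); v=(-1,-2)
3. t=1 → L at (0,10); v=(1,-2)
4. t=4 → R at (4,2); v=(-1,-2)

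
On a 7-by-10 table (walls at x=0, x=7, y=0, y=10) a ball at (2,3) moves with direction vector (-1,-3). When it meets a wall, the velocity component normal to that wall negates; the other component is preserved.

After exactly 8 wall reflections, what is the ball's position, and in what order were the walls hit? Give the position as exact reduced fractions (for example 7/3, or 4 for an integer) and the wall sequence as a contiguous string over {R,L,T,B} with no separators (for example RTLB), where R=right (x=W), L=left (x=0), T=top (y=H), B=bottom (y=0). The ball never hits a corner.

1. t=1 → B at (1,0); v=(-1,3)
2. t=1 → L at (0,3); v=(1,3)
3. t=7/3 → T at (7/3,10); v=(1,-3)
4. t=10/3 → B at (17/3,0); v=(1,3)
5. t=4/3 → R at (7,4); v=(-1,3)
6. t=2 → T at (5,10); v=(-1,-3)
7. t=10/3 → B at (5/3,0); v=(-1,3)
8. t=5/3 → L at (0,5); v=(1,3)

Final position: (0,5)
Wall sequence: BLTBRTBL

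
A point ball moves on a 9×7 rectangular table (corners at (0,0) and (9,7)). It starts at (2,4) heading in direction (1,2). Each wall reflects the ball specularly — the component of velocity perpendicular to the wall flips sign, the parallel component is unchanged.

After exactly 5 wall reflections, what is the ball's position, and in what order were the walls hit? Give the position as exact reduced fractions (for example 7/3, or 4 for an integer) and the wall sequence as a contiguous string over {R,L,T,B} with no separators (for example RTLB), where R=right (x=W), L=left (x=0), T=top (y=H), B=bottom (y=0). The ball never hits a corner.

Final position: (4,0)
Wall sequence: TBRTB

1. t=3/2 → T at (7/2,7); v=(1,-2)
2. t=7/2 → B at (7,0); v=(1,2)
3. t=2 → R at (9,4); v=(-1,2)
4. t=3/2 → T at (15/2,7); v=(-1,-2)
5. t=7/2 → B at (4,0); v=(-1,2)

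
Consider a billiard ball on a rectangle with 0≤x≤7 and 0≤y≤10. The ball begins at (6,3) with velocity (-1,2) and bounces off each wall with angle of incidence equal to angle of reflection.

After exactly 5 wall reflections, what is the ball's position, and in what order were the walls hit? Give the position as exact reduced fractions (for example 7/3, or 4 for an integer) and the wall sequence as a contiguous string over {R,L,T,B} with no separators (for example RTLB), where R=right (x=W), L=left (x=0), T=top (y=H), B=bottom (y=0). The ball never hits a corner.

1. t=7/2 → T at (5/2,10); v=(-1,-2)
2. t=5/2 → L at (0,5); v=(1,-2)
3. t=5/2 → B at (5/2,0); v=(1,2)
4. t=9/2 → R at (7,9); v=(-1,2)
5. t=1/2 → T at (13/2,10); v=(-1,-2)

Final position: (13/2,10)
Wall sequence: TLBRT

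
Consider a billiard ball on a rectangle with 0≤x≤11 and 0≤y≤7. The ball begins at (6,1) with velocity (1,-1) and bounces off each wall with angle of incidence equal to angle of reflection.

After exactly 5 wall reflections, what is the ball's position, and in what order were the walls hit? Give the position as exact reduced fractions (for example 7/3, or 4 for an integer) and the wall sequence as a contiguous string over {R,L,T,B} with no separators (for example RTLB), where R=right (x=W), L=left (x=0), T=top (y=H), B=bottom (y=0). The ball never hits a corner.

Final position: (0,1)
Wall sequence: BRTBL

1. t=1 → B at (7,0); v=(1,1)
2. t=4 → R at (11,4); v=(-1,1)
3. t=3 → T at (8,7); v=(-1,-1)
4. t=7 → B at (1,0); v=(-1,1)
5. t=1 → L at (0,1); v=(1,1)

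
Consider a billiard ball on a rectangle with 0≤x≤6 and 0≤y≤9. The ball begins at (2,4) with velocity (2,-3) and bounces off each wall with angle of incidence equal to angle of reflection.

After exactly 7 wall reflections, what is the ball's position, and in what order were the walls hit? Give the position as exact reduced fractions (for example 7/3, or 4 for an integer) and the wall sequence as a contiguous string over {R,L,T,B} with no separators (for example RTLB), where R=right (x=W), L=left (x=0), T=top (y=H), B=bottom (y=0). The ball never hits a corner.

1. t=4/3 → B at (14/3,0); v=(2,3)
2. t=2/3 → R at (6,2); v=(-2,3)
3. t=7/3 → T at (4/3,9); v=(-2,-3)
4. t=2/3 → L at (0,7); v=(2,-3)
5. t=7/3 → B at (14/3,0); v=(2,3)
6. t=2/3 → R at (6,2); v=(-2,3)
7. t=7/3 → T at (4/3,9); v=(-2,-3)

Final position: (4/3,9)
Wall sequence: BRTLBRT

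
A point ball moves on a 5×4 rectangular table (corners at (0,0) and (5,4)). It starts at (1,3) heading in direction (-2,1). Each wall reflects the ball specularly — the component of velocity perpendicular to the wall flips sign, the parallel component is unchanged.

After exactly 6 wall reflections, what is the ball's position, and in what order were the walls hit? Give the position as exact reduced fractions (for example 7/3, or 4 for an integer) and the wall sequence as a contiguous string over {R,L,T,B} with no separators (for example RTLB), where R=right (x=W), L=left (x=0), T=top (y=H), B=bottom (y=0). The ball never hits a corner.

Final position: (5,3)
Wall sequence: LTRBLR

1. t=1/2 → L at (0,7/2); v=(2,1)
2. t=1/2 → T at (1,4); v=(2,-1)
3. t=2 → R at (5,2); v=(-2,-1)
4. t=2 → B at (1,0); v=(-2,1)
5. t=1/2 → L at (0,1/2); v=(2,1)
6. t=5/2 → R at (5,3); v=(-2,1)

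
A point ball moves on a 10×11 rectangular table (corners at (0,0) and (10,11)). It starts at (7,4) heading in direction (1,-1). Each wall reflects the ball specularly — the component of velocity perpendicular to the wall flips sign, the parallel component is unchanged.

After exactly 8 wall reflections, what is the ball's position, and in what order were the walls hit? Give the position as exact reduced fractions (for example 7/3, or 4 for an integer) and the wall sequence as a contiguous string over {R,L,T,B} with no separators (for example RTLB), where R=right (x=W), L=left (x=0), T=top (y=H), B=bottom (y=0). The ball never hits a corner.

Final position: (4,11)
Wall sequence: RBLTRBLT

1. t=3 → R at (10,1); v=(-1,-1)
2. t=1 → B at (9,0); v=(-1,1)
3. t=9 → L at (0,9); v=(1,1)
4. t=2 → T at (2,11); v=(1,-1)
5. t=8 → R at (10,3); v=(-1,-1)
6. t=3 → B at (7,0); v=(-1,1)
7. t=7 → L at (0,7); v=(1,1)
8. t=4 → T at (4,11); v=(1,-1)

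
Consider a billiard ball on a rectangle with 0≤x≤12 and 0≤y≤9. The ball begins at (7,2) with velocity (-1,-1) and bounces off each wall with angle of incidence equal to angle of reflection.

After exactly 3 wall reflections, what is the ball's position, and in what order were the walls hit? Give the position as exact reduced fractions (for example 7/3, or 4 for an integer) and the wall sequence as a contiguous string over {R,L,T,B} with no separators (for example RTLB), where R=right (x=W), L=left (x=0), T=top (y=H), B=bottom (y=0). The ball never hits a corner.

Final position: (4,9)
Wall sequence: BLT

1. t=2 → B at (5,0); v=(-1,1)
2. t=5 → L at (0,5); v=(1,1)
3. t=4 → T at (4,9); v=(1,-1)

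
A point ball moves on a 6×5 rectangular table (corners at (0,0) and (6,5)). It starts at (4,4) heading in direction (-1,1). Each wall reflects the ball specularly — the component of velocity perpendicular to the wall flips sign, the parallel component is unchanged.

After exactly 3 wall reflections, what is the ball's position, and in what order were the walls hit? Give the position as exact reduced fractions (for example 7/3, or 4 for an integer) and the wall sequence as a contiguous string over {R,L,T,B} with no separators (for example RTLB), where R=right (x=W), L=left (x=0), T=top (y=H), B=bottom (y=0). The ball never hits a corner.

1. t=1 → T at (3,5); v=(-1,-1)
2. t=3 → L at (0,2); v=(1,-1)
3. t=2 → B at (2,0); v=(1,1)

Final position: (2,0)
Wall sequence: TLB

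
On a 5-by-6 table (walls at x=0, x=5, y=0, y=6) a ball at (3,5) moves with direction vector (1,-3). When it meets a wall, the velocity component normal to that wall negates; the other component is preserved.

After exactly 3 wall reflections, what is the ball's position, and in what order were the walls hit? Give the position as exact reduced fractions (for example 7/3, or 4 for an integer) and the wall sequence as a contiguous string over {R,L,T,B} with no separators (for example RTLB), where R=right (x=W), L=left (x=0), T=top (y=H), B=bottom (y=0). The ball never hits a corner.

1. t=5/3 → B at (14/3,0); v=(1,3)
2. t=1/3 → R at (5,1); v=(-1,3)
3. t=5/3 → T at (10/3,6); v=(-1,-3)

Final position: (10/3,6)
Wall sequence: BRT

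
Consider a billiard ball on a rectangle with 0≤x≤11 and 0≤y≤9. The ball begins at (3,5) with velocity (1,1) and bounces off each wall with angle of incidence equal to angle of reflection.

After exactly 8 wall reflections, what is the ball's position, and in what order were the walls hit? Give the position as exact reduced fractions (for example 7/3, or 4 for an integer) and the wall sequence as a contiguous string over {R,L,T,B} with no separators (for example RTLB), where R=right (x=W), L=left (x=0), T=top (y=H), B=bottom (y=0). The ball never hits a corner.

1. t=4 → T at (7,9); v=(1,-1)
2. t=4 → R at (11,5); v=(-1,-1)
3. t=5 → B at (6,0); v=(-1,1)
4. t=6 → L at (0,6); v=(1,1)
5. t=3 → T at (3,9); v=(1,-1)
6. t=8 → R at (11,1); v=(-1,-1)
7. t=1 → B at (10,0); v=(-1,1)
8. t=9 → T at (1,9); v=(-1,-1)

Final position: (1,9)
Wall sequence: TRBLTRBT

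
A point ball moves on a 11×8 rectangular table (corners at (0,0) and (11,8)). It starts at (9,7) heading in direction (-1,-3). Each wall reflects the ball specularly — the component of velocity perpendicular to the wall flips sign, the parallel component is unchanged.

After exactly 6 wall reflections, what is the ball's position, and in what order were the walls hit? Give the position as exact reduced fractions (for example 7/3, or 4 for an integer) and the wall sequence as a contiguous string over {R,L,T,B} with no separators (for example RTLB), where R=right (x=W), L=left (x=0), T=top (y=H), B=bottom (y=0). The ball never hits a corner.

1. t=7/3 → B at (20/3,0); v=(-1,3)
2. t=8/3 → T at (4,8); v=(-1,-3)
3. t=8/3 → B at (4/3,0); v=(-1,3)
4. t=4/3 → L at (0,4); v=(1,3)
5. t=4/3 → T at (4/3,8); v=(1,-3)
6. t=8/3 → B at (4,0); v=(1,3)

Final position: (4,0)
Wall sequence: BTBLTB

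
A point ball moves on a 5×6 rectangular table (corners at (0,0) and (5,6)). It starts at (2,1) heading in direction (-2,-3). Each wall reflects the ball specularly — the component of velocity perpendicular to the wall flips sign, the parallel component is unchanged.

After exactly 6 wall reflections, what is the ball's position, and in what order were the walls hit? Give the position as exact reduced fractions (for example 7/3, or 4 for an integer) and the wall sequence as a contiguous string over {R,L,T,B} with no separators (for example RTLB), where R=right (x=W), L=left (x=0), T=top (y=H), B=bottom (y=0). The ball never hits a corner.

1. t=1/3 → B at (4/3,0); v=(-2,3)
2. t=2/3 → L at (0,2); v=(2,3)
3. t=4/3 → T at (8/3,6); v=(2,-3)
4. t=7/6 → R at (5,5/2); v=(-2,-3)
5. t=5/6 → B at (10/3,0); v=(-2,3)
6. t=5/3 → L at (0,5); v=(2,3)

Final position: (0,5)
Wall sequence: BLTRBL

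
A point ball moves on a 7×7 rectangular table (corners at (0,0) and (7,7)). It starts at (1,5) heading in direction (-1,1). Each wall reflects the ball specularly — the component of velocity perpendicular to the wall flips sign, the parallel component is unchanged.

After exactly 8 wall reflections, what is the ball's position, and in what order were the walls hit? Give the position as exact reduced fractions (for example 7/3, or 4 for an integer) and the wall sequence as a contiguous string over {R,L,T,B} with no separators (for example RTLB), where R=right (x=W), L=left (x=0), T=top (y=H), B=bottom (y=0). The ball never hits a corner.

1. t=1 → L at (0,6); v=(1,1)
2. t=1 → T at (1,7); v=(1,-1)
3. t=6 → R at (7,1); v=(-1,-1)
4. t=1 → B at (6,0); v=(-1,1)
5. t=6 → L at (0,6); v=(1,1)
6. t=1 → T at (1,7); v=(1,-1)
7. t=6 → R at (7,1); v=(-1,-1)
8. t=1 → B at (6,0); v=(-1,1)

Final position: (6,0)
Wall sequence: LTRBLTRB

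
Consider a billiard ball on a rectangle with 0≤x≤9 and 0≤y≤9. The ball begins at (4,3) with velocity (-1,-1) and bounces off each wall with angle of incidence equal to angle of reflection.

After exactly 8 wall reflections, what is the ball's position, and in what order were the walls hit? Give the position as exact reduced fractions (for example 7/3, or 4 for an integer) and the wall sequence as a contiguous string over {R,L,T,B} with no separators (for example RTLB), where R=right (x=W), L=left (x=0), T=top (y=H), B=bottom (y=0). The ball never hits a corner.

Final position: (9,8)
Wall sequence: BLTRBLTR

1. t=3 → B at (1,0); v=(-1,1)
2. t=1 → L at (0,1); v=(1,1)
3. t=8 → T at (8,9); v=(1,-1)
4. t=1 → R at (9,8); v=(-1,-1)
5. t=8 → B at (1,0); v=(-1,1)
6. t=1 → L at (0,1); v=(1,1)
7. t=8 → T at (8,9); v=(1,-1)
8. t=1 → R at (9,8); v=(-1,-1)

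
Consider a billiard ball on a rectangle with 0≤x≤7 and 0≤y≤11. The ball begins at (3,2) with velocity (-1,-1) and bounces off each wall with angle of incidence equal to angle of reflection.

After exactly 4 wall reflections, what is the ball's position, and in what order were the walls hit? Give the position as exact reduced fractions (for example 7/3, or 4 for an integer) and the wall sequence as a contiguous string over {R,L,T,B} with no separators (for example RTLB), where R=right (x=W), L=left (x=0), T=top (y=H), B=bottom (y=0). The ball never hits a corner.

Final position: (4,11)
Wall sequence: BLRT

1. t=2 → B at (1,0); v=(-1,1)
2. t=1 → L at (0,1); v=(1,1)
3. t=7 → R at (7,8); v=(-1,1)
4. t=3 → T at (4,11); v=(-1,-1)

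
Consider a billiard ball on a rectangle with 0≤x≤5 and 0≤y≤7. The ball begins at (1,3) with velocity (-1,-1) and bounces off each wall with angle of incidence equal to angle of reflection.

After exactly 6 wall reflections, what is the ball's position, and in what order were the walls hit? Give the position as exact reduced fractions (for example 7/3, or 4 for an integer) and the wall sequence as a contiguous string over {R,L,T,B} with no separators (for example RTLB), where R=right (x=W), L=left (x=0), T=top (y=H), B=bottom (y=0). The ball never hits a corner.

Final position: (5,1)
Wall sequence: LBRTLR

1. t=1 → L at (0,2); v=(1,-1)
2. t=2 → B at (2,0); v=(1,1)
3. t=3 → R at (5,3); v=(-1,1)
4. t=4 → T at (1,7); v=(-1,-1)
5. t=1 → L at (0,6); v=(1,-1)
6. t=5 → R at (5,1); v=(-1,-1)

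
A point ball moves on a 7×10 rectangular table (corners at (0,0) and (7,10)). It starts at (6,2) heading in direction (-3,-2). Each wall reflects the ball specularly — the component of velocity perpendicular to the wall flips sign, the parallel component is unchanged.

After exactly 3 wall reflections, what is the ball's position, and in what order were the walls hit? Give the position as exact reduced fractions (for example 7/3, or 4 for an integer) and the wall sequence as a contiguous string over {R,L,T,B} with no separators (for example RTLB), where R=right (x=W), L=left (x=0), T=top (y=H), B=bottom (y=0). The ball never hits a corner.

Final position: (7,20/3)
Wall sequence: BLR

1. t=1 → B at (3,0); v=(-3,2)
2. t=1 → L at (0,2); v=(3,2)
3. t=7/3 → R at (7,20/3); v=(-3,2)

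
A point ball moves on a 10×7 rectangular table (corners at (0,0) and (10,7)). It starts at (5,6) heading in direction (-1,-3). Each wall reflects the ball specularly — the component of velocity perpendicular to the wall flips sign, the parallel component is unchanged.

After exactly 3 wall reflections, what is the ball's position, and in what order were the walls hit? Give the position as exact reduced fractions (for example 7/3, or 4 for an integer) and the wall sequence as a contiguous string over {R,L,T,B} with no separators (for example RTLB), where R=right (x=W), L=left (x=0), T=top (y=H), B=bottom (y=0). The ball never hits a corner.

Final position: (0,5)
Wall sequence: BTL

1. t=2 → B at (3,0); v=(-1,3)
2. t=7/3 → T at (2/3,7); v=(-1,-3)
3. t=2/3 → L at (0,5); v=(1,-3)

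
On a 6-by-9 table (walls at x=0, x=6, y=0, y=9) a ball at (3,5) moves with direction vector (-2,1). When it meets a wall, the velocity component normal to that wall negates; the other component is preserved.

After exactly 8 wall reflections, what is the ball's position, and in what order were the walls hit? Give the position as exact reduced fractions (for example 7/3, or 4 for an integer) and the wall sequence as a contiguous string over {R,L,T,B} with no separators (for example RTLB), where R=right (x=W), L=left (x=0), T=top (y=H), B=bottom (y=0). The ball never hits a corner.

1. t=3/2 → L at (0,13/2); v=(2,1)
2. t=5/2 → T at (5,9); v=(2,-1)
3. t=1/2 → R at (6,17/2); v=(-2,-1)
4. t=3 → L at (0,11/2); v=(2,-1)
5. t=3 → R at (6,5/2); v=(-2,-1)
6. t=5/2 → B at (1,0); v=(-2,1)
7. t=1/2 → L at (0,1/2); v=(2,1)
8. t=3 → R at (6,7/2); v=(-2,1)

Final position: (6,7/2)
Wall sequence: LTRLRBLR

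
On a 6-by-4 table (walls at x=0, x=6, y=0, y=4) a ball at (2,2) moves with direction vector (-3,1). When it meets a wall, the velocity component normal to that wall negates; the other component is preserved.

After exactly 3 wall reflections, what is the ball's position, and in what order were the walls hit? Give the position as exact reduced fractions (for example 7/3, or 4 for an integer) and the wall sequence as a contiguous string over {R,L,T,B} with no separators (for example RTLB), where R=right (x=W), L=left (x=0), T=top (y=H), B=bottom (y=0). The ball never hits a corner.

Final position: (6,10/3)
Wall sequence: LTR

1. t=2/3 → L at (0,8/3); v=(3,1)
2. t=4/3 → T at (4,4); v=(3,-1)
3. t=2/3 → R at (6,10/3); v=(-3,-1)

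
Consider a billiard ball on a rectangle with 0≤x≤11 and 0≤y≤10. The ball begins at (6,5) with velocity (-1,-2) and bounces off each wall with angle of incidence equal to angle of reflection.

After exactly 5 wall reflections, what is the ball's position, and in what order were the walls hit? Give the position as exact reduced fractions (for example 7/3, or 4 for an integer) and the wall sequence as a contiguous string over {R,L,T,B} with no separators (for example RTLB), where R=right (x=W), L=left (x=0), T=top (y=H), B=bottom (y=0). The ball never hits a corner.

Final position: (11,9)
Wall sequence: BLTBR

1. t=5/2 → B at (7/2,0); v=(-1,2)
2. t=7/2 → L at (0,7); v=(1,2)
3. t=3/2 → T at (3/2,10); v=(1,-2)
4. t=5 → B at (13/2,0); v=(1,2)
5. t=9/2 → R at (11,9); v=(-1,2)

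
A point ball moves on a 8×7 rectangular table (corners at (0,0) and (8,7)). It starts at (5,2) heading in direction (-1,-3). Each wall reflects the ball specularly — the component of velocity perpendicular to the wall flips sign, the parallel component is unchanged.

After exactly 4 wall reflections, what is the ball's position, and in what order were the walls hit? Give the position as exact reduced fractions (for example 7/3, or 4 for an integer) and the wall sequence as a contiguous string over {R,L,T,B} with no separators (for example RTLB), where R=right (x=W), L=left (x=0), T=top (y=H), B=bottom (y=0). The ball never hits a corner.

Final position: (1/3,0)
Wall sequence: BTLB

1. t=2/3 → B at (13/3,0); v=(-1,3)
2. t=7/3 → T at (2,7); v=(-1,-3)
3. t=2 → L at (0,1); v=(1,-3)
4. t=1/3 → B at (1/3,0); v=(1,3)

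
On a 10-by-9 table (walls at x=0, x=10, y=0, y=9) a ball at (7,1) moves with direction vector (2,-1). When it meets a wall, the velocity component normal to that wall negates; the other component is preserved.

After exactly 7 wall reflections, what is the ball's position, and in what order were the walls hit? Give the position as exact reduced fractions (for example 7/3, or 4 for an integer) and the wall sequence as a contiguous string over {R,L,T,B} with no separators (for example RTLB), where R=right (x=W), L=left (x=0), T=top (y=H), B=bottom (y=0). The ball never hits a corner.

Final position: (5,0)
Wall sequence: BRLTRLB

1. t=1 → B at (9,0); v=(2,1)
2. t=1/2 → R at (10,1/2); v=(-2,1)
3. t=5 → L at (0,11/2); v=(2,1)
4. t=7/2 → T at (7,9); v=(2,-1)
5. t=3/2 → R at (10,15/2); v=(-2,-1)
6. t=5 → L at (0,5/2); v=(2,-1)
7. t=5/2 → B at (5,0); v=(2,1)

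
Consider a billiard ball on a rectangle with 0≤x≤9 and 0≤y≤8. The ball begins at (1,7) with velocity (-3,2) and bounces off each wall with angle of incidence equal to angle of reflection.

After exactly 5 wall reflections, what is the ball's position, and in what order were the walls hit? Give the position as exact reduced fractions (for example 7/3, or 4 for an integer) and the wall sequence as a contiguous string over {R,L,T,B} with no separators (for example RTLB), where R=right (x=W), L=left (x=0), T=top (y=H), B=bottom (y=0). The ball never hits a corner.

Final position: (0,11/3)
Wall sequence: LTRBL

1. t=1/3 → L at (0,23/3); v=(3,2)
2. t=1/6 → T at (1/2,8); v=(3,-2)
3. t=17/6 → R at (9,7/3); v=(-3,-2)
4. t=7/6 → B at (11/2,0); v=(-3,2)
5. t=11/6 → L at (0,11/3); v=(3,2)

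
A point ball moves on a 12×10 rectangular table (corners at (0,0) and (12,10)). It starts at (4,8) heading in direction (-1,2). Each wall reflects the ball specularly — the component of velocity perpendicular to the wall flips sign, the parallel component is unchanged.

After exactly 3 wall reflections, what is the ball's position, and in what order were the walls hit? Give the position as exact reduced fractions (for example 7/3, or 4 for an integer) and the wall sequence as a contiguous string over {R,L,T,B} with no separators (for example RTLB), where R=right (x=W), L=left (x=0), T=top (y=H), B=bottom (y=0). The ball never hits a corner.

1. t=1 → T at (3,10); v=(-1,-2)
2. t=3 → L at (0,4); v=(1,-2)
3. t=2 → B at (2,0); v=(1,2)

Final position: (2,0)
Wall sequence: TLB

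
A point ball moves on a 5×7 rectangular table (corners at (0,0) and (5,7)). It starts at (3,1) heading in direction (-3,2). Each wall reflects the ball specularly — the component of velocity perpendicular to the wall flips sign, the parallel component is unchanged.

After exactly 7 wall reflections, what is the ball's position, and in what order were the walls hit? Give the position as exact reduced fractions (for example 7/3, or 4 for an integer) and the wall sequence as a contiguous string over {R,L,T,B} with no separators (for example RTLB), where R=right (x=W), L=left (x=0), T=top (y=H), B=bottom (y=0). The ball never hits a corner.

Final position: (0,7/3)
Wall sequence: LRTLRBL

1. t=1 → L at (0,3); v=(3,2)
2. t=5/3 → R at (5,19/3); v=(-3,2)
3. t=1/3 → T at (4,7); v=(-3,-2)
4. t=4/3 → L at (0,13/3); v=(3,-2)
5. t=5/3 → R at (5,1); v=(-3,-2)
6. t=1/2 → B at (7/2,0); v=(-3,2)
7. t=7/6 → L at (0,7/3); v=(3,2)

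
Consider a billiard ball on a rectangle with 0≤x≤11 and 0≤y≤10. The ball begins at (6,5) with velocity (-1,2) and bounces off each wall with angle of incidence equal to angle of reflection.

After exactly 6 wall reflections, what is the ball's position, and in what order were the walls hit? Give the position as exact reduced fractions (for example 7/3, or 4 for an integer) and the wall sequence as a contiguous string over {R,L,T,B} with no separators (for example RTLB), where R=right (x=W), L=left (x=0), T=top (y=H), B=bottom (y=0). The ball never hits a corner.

1. t=5/2 → T at (7/2,10); v=(-1,-2)
2. t=7/2 → L at (0,3); v=(1,-2)
3. t=3/2 → B at (3/2,0); v=(1,2)
4. t=5 → T at (13/2,10); v=(1,-2)
5. t=9/2 → R at (11,1); v=(-1,-2)
6. t=1/2 → B at (21/2,0); v=(-1,2)

Final position: (21/2,0)
Wall sequence: TLBTRB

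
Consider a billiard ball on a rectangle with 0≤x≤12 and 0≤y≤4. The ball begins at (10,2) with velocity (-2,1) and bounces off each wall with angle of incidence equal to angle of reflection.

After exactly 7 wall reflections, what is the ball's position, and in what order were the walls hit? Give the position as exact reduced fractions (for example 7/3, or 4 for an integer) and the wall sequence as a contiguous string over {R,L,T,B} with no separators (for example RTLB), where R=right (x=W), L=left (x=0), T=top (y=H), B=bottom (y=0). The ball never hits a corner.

Final position: (0,3)
Wall sequence: TLBTRBL

1. t=2 → T at (6,4); v=(-2,-1)
2. t=3 → L at (0,1); v=(2,-1)
3. t=1 → B at (2,0); v=(2,1)
4. t=4 → T at (10,4); v=(2,-1)
5. t=1 → R at (12,3); v=(-2,-1)
6. t=3 → B at (6,0); v=(-2,1)
7. t=3 → L at (0,3); v=(2,1)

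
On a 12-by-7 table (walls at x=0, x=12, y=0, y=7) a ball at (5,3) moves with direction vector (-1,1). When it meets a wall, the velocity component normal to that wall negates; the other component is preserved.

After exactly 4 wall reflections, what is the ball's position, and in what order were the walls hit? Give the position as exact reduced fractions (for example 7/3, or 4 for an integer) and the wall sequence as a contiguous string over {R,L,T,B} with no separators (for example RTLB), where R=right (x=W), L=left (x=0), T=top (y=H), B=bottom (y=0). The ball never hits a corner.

Final position: (12,6)
Wall sequence: TLBR

1. t=4 → T at (1,7); v=(-1,-1)
2. t=1 → L at (0,6); v=(1,-1)
3. t=6 → B at (6,0); v=(1,1)
4. t=6 → R at (12,6); v=(-1,1)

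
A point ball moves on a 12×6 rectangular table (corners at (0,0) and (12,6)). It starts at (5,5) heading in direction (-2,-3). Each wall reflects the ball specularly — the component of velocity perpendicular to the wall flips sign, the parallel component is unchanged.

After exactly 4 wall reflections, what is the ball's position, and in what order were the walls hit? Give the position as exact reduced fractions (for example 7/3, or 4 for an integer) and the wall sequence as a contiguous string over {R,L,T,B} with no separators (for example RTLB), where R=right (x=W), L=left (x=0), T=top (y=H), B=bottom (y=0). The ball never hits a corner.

Final position: (19/3,0)
Wall sequence: BLTB

1. t=5/3 → B at (5/3,0); v=(-2,3)
2. t=5/6 → L at (0,5/2); v=(2,3)
3. t=7/6 → T at (7/3,6); v=(2,-3)
4. t=2 → B at (19/3,0); v=(2,3)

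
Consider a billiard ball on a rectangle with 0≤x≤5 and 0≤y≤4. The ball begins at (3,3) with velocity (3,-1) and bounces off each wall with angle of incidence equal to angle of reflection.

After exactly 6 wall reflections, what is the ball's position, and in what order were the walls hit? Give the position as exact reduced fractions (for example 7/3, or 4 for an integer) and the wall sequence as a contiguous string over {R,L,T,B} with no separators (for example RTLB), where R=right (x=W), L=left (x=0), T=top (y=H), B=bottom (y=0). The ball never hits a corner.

Final position: (4,4)
Wall sequence: RLBRLT

1. t=2/3 → R at (5,7/3); v=(-3,-1)
2. t=5/3 → L at (0,2/3); v=(3,-1)
3. t=2/3 → B at (2,0); v=(3,1)
4. t=1 → R at (5,1); v=(-3,1)
5. t=5/3 → L at (0,8/3); v=(3,1)
6. t=4/3 → T at (4,4); v=(3,-1)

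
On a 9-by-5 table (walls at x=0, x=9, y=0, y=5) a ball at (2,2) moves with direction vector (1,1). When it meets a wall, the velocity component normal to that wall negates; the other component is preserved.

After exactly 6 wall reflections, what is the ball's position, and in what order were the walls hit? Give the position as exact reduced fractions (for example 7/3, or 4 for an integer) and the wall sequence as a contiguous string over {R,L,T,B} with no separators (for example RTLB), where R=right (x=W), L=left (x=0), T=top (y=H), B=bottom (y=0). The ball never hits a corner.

1. t=3 → T at (5,5); v=(1,-1)
2. t=4 → R at (9,1); v=(-1,-1)
3. t=1 → B at (8,0); v=(-1,1)
4. t=5 → T at (3,5); v=(-1,-1)
5. t=3 → L at (0,2); v=(1,-1)
6. t=2 → B at (2,0); v=(1,1)

Final position: (2,0)
Wall sequence: TRBTLB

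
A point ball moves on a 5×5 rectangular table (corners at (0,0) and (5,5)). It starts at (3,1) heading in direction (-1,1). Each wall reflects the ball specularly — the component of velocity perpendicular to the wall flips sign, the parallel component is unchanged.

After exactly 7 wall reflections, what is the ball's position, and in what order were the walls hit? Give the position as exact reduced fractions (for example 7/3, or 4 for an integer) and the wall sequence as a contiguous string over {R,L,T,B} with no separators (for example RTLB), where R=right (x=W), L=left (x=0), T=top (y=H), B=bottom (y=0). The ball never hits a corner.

Final position: (5,1)
Wall sequence: LTRBLTR

1. t=3 → L at (0,4); v=(1,1)
2. t=1 → T at (1,5); v=(1,-1)
3. t=4 → R at (5,1); v=(-1,-1)
4. t=1 → B at (4,0); v=(-1,1)
5. t=4 → L at (0,4); v=(1,1)
6. t=1 → T at (1,5); v=(1,-1)
7. t=4 → R at (5,1); v=(-1,-1)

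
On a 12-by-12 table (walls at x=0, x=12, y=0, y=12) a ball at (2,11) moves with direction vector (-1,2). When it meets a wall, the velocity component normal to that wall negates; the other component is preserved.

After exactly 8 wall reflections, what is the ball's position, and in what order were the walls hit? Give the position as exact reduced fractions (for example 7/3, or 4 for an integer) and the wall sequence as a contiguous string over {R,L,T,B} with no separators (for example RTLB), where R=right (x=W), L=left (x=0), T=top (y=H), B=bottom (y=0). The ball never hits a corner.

1. t=1/2 → T at (3/2,12); v=(-1,-2)
2. t=3/2 → L at (0,9); v=(1,-2)
3. t=9/2 → B at (9/2,0); v=(1,2)
4. t=6 → T at (21/2,12); v=(1,-2)
5. t=3/2 → R at (12,9); v=(-1,-2)
6. t=9/2 → B at (15/2,0); v=(-1,2)
7. t=6 → T at (3/2,12); v=(-1,-2)
8. t=3/2 → L at (0,9); v=(1,-2)

Final position: (0,9)
Wall sequence: TLBTRBTL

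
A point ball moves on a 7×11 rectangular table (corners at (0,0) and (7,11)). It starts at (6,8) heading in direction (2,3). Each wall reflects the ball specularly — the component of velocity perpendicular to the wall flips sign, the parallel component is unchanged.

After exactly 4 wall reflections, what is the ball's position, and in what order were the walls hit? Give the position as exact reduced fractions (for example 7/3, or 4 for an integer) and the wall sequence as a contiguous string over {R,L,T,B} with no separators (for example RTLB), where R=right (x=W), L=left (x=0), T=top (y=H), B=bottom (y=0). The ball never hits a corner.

1. t=1/2 → R at (7,19/2); v=(-2,3)
2. t=1/2 → T at (6,11); v=(-2,-3)
3. t=3 → L at (0,2); v=(2,-3)
4. t=2/3 → B at (4/3,0); v=(2,3)

Final position: (4/3,0)
Wall sequence: RTLB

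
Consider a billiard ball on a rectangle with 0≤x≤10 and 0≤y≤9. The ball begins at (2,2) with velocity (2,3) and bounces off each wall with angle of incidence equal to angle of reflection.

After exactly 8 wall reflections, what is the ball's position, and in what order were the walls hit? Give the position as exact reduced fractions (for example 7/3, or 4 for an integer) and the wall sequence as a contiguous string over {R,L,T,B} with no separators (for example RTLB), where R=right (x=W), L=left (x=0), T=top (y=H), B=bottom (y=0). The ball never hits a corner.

Final position: (28/3,9)
Wall sequence: TRBTLBRT

1. t=7/3 → T at (20/3,9); v=(2,-3)
2. t=5/3 → R at (10,4); v=(-2,-3)
3. t=4/3 → B at (22/3,0); v=(-2,3)
4. t=3 → T at (4/3,9); v=(-2,-3)
5. t=2/3 → L at (0,7); v=(2,-3)
6. t=7/3 → B at (14/3,0); v=(2,3)
7. t=8/3 → R at (10,8); v=(-2,3)
8. t=1/3 → T at (28/3,9); v=(-2,-3)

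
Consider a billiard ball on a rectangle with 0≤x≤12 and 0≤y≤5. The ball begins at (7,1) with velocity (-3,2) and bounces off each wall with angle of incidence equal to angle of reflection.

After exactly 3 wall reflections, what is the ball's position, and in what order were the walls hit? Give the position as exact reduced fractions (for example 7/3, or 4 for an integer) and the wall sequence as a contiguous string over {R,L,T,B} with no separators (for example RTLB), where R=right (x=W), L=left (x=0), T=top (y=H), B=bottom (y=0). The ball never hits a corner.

Final position: (13/2,0)
Wall sequence: TLB

1. t=2 → T at (1,5); v=(-3,-2)
2. t=1/3 → L at (0,13/3); v=(3,-2)
3. t=13/6 → B at (13/2,0); v=(3,2)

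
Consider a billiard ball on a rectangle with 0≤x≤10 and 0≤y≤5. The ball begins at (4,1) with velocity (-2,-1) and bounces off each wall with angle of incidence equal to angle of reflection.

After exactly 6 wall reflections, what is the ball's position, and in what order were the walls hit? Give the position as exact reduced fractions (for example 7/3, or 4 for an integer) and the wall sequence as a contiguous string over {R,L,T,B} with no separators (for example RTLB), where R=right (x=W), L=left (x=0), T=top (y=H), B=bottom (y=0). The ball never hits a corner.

1. t=1 → B at (2,0); v=(-2,1)
2. t=1 → L at (0,1); v=(2,1)
3. t=4 → T at (8,5); v=(2,-1)
4. t=1 → R at (10,4); v=(-2,-1)
5. t=4 → B at (2,0); v=(-2,1)
6. t=1 → L at (0,1); v=(2,1)

Final position: (0,1)
Wall sequence: BLTRBL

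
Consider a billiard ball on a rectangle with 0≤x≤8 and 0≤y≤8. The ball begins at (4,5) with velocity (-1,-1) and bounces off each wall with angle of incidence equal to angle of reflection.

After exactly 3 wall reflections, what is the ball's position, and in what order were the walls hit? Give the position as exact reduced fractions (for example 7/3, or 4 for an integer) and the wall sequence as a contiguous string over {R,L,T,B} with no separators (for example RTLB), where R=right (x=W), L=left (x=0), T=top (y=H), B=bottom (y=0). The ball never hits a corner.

1. t=4 → L at (0,1); v=(1,-1)
2. t=1 → B at (1,0); v=(1,1)
3. t=7 → R at (8,7); v=(-1,1)

Final position: (8,7)
Wall sequence: LBR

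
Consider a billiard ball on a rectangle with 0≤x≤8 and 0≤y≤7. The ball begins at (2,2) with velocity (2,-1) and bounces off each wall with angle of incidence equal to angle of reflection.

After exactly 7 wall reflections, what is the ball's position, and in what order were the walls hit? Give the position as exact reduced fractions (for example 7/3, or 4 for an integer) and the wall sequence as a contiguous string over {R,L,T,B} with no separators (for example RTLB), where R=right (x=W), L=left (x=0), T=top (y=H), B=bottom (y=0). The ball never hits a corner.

Final position: (2,0)
Wall sequence: BRLTRLB

1. t=2 → B at (6,0); v=(2,1)
2. t=1 → R at (8,1); v=(-2,1)
3. t=4 → L at (0,5); v=(2,1)
4. t=2 → T at (4,7); v=(2,-1)
5. t=2 → R at (8,5); v=(-2,-1)
6. t=4 → L at (0,1); v=(2,-1)
7. t=1 → B at (2,0); v=(2,1)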